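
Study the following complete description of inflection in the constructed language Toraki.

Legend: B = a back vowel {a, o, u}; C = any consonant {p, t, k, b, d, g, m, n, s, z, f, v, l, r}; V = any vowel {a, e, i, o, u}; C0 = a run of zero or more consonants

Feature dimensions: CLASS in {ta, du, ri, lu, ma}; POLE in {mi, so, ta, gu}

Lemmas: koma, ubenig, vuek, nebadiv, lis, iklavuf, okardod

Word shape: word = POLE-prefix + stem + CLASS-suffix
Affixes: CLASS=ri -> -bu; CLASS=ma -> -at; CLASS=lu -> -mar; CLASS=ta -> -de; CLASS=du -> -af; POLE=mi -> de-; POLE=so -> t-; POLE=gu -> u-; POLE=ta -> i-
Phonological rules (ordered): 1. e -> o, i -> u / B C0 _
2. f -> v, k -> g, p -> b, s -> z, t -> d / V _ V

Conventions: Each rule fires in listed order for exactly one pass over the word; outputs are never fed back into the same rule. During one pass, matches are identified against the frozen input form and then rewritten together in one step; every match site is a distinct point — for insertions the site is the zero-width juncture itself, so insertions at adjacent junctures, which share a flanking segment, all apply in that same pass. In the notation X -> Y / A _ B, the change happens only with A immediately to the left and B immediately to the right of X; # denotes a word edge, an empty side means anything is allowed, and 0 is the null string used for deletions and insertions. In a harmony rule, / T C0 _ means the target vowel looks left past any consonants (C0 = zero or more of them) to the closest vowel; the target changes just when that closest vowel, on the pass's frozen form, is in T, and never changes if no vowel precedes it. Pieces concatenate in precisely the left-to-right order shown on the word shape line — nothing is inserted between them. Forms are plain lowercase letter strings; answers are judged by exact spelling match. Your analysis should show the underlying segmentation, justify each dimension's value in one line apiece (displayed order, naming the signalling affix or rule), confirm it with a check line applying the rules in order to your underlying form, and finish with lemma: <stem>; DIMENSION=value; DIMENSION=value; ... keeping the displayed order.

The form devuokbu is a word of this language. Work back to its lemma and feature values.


underlying: de-vuek-bu
CLASS=ri - signalled by the affix -bu
POLE=mi - signalled by the affix de-
check: devuekbu -> devuokbu -> devuokbu
lemma: vuek; CLASS=ri; POLE=mi


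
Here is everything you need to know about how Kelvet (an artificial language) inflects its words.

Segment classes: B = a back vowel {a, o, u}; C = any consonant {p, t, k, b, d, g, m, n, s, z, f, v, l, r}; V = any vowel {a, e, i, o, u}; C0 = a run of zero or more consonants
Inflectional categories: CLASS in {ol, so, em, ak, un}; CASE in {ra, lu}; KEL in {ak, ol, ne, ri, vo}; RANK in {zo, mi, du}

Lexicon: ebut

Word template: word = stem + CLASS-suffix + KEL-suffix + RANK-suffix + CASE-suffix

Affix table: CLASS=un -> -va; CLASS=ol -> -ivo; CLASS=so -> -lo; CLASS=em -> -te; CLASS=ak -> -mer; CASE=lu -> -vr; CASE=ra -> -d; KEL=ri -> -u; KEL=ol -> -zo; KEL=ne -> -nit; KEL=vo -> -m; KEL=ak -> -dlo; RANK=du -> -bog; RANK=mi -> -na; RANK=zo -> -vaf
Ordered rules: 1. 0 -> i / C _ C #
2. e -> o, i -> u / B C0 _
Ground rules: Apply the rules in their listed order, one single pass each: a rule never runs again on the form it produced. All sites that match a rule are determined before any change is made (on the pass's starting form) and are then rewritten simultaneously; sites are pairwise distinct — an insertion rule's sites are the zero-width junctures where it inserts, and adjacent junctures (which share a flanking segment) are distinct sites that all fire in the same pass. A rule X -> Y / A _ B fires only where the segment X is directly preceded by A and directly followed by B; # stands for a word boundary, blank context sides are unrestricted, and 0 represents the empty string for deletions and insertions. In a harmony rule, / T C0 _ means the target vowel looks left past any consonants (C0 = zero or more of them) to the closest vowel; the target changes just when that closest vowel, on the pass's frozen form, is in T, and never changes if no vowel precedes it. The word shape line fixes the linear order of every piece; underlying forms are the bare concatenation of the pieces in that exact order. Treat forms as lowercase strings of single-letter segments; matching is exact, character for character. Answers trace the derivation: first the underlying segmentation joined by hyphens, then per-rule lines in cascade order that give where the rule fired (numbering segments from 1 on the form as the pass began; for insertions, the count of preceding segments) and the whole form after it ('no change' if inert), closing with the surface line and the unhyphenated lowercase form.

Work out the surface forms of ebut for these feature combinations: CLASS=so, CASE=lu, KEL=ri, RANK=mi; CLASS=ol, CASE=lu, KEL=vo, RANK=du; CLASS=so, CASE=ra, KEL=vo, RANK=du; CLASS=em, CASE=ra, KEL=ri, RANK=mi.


cell CLASS=so, CASE=lu, KEL=ri, RANK=mi:
underlying: ebut-lo-u-na-vr
1. 0 -> i / C _ C #: inserts after position(s) 10: ebutlounavir
2. e -> o, i -> u / B C0 _: fires at position(s) 11: ebutlounavur
surface: ebutlounavur

cell CLASS=ol, CASE=lu, KEL=vo, RANK=du:
underlying: ebut-ivo-m-bog-vr
1. 0 -> i / C _ C #: inserts after position(s) 12: ebutivombogvir
2. e -> o, i -> u / B C0 _: fires at position(s) 5, 13: ebutuvombogvur
surface: ebutuvombogvur

cell CLASS=so, CASE=ra, KEL=vo, RANK=du:
underlying: ebut-lo-m-bog-d
1. 0 -> i / C _ C #: inserts after position(s) 10: ebutlombogid
2. e -> o, i -> u / B C0 _: fires at position(s) 11: ebutlombogud
surface: ebutlombogud

cell CLASS=em, CASE=ra, KEL=ri, RANK=mi:
underlying: ebut-te-u-na-d
1. 0 -> i / C _ C #: no change
2. e -> o, i -> u / B C0 _: fires at position(s) 6: ebuttounad
surface: ebuttounad


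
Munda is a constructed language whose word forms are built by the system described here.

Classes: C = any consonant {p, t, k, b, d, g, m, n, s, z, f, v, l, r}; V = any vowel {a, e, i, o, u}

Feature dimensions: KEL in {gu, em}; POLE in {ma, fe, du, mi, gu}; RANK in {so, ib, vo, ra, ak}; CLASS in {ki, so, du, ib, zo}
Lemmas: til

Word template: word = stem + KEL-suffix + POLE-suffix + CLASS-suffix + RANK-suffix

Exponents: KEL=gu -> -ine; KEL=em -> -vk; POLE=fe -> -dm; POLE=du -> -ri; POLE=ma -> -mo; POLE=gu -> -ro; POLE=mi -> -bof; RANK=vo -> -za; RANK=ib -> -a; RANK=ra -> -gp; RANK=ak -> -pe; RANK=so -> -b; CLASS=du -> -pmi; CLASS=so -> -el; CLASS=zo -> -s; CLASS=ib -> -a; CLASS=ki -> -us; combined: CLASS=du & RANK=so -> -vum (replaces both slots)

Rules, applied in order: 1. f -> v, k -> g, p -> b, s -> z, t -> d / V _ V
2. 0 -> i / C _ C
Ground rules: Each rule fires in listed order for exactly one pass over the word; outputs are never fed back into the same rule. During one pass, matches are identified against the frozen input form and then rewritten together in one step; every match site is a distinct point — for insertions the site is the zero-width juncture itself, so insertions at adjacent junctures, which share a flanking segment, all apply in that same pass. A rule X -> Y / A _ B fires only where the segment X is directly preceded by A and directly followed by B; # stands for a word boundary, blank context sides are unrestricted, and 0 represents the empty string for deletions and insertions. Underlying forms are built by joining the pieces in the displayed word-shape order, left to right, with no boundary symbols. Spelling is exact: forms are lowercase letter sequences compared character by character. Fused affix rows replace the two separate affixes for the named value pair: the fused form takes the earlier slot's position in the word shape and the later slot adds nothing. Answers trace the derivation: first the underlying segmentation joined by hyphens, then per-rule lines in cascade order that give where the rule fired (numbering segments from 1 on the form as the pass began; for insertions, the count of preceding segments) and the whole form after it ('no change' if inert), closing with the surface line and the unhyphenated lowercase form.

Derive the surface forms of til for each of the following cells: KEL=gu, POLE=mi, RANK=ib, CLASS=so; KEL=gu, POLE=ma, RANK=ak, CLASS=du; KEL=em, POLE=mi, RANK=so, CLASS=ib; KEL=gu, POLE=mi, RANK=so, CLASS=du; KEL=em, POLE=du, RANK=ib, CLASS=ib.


cell KEL=gu, POLE=mi, RANK=ib, CLASS=so:
underlying: til-ine-bof-el-a
1. f -> v, k -> g, p -> b, s -> z, t -> d / V _ V: fires at position(s) 9: tilinebovela
2. 0 -> i / C _ C: no change
surface: tilinebovela

cell KEL=gu, POLE=ma, RANK=ak, CLASS=du:
underlying: til-ine-mo-pmi-pe
1. f -> v, k -> g, p -> b, s -> z, t -> d / V _ V: fires at position(s) 12: tilinemopmibe
2. 0 -> i / C _ C: inserts after position(s) 9: tilinemopimibe
surface: tilinemopimibe

cell KEL=em, POLE=mi, RANK=so, CLASS=ib:
underlying: til-vk-bof-a-b
1. f -> v, k -> g, p -> b, s -> z, t -> d / V _ V: fires at position(s) 8: tilvkbovab
2. 0 -> i / C _ C: inserts after position(s) 3, 4, 5: tilivikibovab
surface: tilivikibovab

cell KEL=gu, POLE=mi, RANK=so, CLASS=du:
underlying: til-ine-bof-vum
1. f -> v, k -> g, p -> b, s -> z, t -> d / V _ V: no change
2. 0 -> i / C _ C: inserts after position(s) 9: tilinebofivum
surface: tilinebofivum

cell KEL=em, POLE=du, RANK=ib, CLASS=ib:
underlying: til-vk-ri-a-a
1. f -> v, k -> g, p -> b, s -> z, t -> d / V _ V: no change
2. 0 -> i / C _ C: inserts after position(s) 3, 4, 5: tilivikiriaa
surface: tilivikiriaa


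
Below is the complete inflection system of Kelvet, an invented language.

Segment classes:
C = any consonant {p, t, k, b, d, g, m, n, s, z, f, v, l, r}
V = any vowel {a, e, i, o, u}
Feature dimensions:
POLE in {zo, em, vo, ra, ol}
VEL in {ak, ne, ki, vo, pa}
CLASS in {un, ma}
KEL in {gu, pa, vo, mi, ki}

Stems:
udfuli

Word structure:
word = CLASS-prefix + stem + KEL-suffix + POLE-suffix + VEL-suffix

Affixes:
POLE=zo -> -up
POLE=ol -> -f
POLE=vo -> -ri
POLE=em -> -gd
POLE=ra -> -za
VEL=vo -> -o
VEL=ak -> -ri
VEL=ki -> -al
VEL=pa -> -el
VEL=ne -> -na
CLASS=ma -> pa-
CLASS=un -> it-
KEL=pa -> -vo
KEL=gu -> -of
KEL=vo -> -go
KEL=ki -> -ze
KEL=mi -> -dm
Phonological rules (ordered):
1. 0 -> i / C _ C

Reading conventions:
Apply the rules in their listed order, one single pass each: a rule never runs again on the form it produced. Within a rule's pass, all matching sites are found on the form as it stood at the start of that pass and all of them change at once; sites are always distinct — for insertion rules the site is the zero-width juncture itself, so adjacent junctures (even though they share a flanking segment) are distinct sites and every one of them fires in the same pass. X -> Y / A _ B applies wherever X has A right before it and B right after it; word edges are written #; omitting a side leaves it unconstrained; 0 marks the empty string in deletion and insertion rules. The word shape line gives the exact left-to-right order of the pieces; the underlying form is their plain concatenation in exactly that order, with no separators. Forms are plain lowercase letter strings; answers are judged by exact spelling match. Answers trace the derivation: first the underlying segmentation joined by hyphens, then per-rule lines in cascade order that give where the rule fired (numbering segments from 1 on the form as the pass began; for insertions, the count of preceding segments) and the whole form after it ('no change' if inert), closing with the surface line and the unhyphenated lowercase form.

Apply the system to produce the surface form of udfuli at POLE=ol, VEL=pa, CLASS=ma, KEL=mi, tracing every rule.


underlying: pa-udfuli-dm-f-el
1. 0 -> i / C _ C: inserts after position(s) 4, 9, 10: paudifulidimifel
surface: paudifulidimifel


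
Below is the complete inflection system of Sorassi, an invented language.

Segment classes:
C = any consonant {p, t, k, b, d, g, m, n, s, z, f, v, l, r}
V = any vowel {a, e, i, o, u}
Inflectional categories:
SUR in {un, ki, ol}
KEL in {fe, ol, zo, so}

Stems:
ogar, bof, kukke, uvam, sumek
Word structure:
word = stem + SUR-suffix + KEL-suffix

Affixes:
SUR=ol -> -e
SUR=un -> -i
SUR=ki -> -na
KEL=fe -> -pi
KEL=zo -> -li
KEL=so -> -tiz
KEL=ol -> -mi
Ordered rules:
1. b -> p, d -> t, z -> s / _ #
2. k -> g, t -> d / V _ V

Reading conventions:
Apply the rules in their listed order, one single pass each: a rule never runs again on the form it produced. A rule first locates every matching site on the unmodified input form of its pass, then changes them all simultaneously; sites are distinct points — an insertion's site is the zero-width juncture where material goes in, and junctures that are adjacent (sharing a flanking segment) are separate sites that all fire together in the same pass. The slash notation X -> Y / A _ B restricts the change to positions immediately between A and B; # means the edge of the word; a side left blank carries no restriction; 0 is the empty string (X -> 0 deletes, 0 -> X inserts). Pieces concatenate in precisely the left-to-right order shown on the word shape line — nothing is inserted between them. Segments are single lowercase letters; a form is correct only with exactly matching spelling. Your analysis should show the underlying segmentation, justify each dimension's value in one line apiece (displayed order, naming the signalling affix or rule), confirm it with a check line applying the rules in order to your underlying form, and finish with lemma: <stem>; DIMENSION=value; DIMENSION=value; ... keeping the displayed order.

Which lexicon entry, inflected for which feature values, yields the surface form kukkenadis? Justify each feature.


underlying: kukke-na-tiz
SUR=ki - signalled by the affix -na
KEL=so - signalled by the affix -tiz
check: kukkenatiz -> kukkenatis -> kukkenadis
lemma: kukke; SUR=ki; KEL=so


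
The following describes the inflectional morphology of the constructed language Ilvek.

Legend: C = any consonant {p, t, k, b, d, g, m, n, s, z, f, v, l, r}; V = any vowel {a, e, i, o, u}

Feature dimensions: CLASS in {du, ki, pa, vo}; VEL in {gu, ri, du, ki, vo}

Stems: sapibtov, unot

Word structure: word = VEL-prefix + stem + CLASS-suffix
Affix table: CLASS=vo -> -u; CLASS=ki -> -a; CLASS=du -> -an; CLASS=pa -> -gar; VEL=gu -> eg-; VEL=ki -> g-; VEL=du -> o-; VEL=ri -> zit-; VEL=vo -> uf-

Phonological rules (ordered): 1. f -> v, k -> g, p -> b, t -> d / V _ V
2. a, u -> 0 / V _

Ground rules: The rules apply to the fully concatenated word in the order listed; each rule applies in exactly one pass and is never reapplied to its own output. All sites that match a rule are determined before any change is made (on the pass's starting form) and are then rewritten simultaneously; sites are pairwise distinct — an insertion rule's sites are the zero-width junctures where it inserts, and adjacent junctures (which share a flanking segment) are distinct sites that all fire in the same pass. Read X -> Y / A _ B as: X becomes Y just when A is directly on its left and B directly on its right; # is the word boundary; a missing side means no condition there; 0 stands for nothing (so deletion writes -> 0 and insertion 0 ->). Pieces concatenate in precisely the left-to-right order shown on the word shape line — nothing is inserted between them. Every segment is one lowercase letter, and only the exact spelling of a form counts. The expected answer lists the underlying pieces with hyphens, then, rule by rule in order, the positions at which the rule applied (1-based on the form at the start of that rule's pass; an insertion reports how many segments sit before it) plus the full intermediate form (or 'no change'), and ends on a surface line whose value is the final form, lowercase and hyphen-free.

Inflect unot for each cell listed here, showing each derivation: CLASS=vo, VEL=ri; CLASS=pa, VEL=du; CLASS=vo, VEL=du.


cell CLASS=vo, VEL=ri:
underlying: zit-unot-u
1. f -> v, k -> g, p -> b, t -> d / V _ V: fires at position(s) 3, 7: zidunodu
2. a, u -> 0 / V _: no change
surface: zidunodu

cell CLASS=pa, VEL=du:
underlying: o-unot-gar
1. f -> v, k -> g, p -> b, t -> d / V _ V: no change
2. a, u -> 0 / V _: fires at position(s) 2: onotgar
surface: onotgar

cell CLASS=vo, VEL=du:
underlying: o-unot-u
1. f -> v, k -> g, p -> b, t -> d / V _ V: fires at position(s) 5: ounodu
2. a, u -> 0 / V _: fires at position(s) 2: onodu
surface: onodu


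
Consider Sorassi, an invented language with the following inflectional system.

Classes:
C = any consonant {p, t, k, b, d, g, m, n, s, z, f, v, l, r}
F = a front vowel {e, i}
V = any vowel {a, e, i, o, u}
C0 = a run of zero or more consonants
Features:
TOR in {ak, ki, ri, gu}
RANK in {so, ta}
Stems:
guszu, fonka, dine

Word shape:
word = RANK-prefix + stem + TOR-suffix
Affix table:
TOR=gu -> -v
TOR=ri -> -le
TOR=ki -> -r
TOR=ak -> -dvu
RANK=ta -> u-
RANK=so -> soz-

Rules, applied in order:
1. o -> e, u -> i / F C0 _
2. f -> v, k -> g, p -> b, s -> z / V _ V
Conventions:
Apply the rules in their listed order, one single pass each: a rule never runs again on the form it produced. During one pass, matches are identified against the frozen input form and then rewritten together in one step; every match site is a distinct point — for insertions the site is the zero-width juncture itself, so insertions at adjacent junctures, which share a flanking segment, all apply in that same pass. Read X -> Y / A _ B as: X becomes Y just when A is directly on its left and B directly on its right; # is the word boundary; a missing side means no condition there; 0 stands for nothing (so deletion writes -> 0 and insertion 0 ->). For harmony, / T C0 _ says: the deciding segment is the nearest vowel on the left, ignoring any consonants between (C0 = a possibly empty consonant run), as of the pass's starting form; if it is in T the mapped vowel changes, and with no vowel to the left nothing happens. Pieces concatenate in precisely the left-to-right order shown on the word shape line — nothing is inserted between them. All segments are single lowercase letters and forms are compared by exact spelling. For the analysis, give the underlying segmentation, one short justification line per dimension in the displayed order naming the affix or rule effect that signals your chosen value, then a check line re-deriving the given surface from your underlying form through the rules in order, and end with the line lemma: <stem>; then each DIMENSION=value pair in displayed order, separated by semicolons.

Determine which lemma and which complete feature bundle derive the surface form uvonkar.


underlying: u-fonka-r
TOR=ki - signalled by the affix -r
RANK=ta - signalled by the affix u-
check: ufonkar -> ufonkar -> uvonkar
lemma: fonka; TOR=ki; RANK=ta


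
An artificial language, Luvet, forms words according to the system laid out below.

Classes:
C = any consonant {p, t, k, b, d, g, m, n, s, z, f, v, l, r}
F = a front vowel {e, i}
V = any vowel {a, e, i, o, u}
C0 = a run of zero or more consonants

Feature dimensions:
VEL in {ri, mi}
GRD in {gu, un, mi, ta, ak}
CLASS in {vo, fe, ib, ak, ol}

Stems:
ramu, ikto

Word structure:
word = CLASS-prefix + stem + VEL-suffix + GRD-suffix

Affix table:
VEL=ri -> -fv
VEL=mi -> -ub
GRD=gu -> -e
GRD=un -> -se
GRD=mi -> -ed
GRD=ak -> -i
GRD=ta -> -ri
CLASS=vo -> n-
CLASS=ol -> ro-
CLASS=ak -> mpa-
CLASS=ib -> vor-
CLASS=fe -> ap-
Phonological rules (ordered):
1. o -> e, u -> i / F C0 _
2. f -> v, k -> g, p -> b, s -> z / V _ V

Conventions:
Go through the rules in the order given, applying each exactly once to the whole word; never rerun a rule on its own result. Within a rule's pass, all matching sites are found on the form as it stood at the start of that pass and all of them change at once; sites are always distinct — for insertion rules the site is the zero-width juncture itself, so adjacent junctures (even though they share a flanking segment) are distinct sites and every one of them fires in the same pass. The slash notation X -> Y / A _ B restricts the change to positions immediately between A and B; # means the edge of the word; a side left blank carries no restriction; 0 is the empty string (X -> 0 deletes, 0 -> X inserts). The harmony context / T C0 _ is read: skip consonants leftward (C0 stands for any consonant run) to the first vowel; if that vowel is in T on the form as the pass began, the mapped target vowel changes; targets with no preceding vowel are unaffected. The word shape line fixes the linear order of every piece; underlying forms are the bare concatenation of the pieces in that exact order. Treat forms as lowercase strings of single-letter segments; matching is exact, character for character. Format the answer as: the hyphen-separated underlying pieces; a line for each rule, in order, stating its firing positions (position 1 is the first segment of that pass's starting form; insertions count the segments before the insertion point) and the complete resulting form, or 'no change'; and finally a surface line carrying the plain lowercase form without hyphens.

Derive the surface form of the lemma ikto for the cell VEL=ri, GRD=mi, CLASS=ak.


underlying: mpa-ikto-fv-ed
1. o -> e, u -> i / F C0 _: fires at position(s) 7: mpaiktefved
2. f -> v, k -> g, p -> b, s -> z / V _ V: no change
surface: mpaiktefved


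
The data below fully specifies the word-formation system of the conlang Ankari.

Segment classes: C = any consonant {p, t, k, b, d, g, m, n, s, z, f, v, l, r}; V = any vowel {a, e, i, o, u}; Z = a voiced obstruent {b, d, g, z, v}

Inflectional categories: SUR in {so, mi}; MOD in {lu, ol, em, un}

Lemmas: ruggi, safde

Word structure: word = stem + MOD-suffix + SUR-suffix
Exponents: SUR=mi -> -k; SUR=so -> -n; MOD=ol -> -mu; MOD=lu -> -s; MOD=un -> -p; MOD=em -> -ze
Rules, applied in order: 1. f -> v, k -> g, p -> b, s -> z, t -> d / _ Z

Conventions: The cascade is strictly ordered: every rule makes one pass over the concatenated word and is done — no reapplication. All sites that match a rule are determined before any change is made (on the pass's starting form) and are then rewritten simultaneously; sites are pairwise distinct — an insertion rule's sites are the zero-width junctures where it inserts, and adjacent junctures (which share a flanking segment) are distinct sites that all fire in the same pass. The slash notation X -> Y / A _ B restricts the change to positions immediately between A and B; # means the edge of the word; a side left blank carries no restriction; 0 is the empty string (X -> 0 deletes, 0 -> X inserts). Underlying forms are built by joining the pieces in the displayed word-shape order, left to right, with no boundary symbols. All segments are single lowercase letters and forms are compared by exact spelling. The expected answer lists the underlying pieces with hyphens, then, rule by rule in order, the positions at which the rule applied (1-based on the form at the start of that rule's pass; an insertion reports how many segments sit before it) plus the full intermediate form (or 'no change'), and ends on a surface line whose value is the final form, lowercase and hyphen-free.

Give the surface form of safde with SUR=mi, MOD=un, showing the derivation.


underlying: safde-p-k
1. f -> v, k -> g, p -> b, s -> z, t -> d / _ Z: fires at position(s) 3: savdepk
surface: savdepk


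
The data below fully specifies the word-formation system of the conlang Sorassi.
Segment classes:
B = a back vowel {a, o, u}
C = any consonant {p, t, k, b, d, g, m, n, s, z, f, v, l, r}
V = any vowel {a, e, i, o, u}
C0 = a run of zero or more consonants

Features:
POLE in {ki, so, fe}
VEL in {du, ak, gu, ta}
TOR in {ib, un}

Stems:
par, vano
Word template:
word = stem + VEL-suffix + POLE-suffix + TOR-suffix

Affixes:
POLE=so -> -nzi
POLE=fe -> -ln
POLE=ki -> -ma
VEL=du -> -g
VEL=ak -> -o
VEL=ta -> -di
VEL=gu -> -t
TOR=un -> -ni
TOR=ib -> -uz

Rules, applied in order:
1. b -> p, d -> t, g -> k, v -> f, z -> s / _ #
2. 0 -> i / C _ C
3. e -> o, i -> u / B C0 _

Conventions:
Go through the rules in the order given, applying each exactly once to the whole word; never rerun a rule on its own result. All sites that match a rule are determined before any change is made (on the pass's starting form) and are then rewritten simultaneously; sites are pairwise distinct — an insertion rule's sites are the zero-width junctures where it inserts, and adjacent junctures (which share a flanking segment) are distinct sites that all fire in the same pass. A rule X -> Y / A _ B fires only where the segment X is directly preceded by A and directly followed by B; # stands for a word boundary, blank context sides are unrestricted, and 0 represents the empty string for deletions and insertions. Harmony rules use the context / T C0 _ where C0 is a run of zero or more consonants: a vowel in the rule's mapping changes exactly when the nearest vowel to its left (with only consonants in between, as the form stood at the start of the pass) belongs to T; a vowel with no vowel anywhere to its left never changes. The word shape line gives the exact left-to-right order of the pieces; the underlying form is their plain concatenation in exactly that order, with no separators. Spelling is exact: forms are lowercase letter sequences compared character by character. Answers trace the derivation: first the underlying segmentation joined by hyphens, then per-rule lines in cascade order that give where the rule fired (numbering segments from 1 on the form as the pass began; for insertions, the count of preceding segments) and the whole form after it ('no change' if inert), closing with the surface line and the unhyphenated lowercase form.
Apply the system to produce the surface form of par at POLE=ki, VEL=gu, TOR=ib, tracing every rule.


underlying: par-t-ma-uz
1. b -> p, d -> t, g -> k, v -> f, z -> s / _ #: fires at position(s) 8: partmaus
2. 0 -> i / C _ C: inserts after position(s) 3, 4: paritimaus
3. e -> o, i -> u / B C0 _: fires at position(s) 4: parutimaus
surface: parutimaus


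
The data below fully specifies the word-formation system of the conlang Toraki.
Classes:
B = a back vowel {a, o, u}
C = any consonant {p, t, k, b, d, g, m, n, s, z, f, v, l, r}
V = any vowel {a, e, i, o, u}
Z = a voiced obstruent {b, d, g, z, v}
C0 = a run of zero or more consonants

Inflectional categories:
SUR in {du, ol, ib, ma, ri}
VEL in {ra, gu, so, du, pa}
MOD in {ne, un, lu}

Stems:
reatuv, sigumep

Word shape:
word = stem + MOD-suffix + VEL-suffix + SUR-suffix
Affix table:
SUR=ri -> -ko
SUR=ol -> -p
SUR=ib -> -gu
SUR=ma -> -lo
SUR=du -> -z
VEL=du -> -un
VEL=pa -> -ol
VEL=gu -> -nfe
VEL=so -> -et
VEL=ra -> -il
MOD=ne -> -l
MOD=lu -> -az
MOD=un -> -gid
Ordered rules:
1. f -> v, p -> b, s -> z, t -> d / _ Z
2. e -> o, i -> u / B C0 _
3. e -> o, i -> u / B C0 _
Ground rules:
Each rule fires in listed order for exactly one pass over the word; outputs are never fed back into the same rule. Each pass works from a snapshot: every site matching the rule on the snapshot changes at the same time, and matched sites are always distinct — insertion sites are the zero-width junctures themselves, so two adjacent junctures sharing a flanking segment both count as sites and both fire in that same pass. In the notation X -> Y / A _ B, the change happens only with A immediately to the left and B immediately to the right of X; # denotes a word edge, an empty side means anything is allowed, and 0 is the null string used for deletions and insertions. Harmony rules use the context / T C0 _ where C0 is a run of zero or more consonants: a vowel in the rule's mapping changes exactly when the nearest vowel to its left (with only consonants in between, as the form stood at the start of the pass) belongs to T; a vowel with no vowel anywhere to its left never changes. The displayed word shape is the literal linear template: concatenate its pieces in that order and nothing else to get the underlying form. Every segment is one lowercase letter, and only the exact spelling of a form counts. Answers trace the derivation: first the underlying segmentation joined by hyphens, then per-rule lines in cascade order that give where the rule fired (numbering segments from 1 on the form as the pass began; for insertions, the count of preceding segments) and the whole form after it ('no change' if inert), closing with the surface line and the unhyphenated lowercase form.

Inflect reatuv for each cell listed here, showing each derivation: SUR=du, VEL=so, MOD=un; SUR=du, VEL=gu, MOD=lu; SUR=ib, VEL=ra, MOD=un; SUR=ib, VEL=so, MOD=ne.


cell SUR=du, VEL=so, MOD=un:
underlying: reatuv-gid-et-z
1. f -> v, p -> b, s -> z, t -> d / _ Z: fires at position(s) 11: reatuvgidedz
2. e -> o, i -> u / B C0 _: fires at position(s) 8: reatuvgudedz
3. e -> o, i -> u / B C0 _: fires at position(s) 10: reatuvgudodz
surface: reatuvgudodz

cell SUR=du, VEL=gu, MOD=lu:
underlying: reatuv-az-nfe-z
1. f -> v, p -> b, s -> z, t -> d / _ Z: no change
2. e -> o, i -> u / B C0 _: fires at position(s) 11: reatuvaznfoz
3. e -> o, i -> u / B C0 _: no change
surface: reatuvaznfoz

cell SUR=ib, VEL=ra, MOD=un:
underlying: reatuv-gid-il-gu
1. f -> v, p -> b, s -> z, t -> d / _ Z: no change
2. e -> o, i -> u / B C0 _: fires at position(s) 8: reatuvgudilgu
3. e -> o, i -> u / B C0 _: fires at position(s) 10: reatuvgudulgu
surface: reatuvgudulgu

cell SUR=ib, VEL=so, MOD=ne:
underlying: reatuv-l-et-gu
1. f -> v, p -> b, s -> z, t -> d / _ Z: fires at position(s) 9: reatuvledgu
2. e -> o, i -> u / B C0 _: fires at position(s) 8: reatuvlodgu
3. e -> o, i -> u / B C0 _: no change
surface: reatuvlodgu


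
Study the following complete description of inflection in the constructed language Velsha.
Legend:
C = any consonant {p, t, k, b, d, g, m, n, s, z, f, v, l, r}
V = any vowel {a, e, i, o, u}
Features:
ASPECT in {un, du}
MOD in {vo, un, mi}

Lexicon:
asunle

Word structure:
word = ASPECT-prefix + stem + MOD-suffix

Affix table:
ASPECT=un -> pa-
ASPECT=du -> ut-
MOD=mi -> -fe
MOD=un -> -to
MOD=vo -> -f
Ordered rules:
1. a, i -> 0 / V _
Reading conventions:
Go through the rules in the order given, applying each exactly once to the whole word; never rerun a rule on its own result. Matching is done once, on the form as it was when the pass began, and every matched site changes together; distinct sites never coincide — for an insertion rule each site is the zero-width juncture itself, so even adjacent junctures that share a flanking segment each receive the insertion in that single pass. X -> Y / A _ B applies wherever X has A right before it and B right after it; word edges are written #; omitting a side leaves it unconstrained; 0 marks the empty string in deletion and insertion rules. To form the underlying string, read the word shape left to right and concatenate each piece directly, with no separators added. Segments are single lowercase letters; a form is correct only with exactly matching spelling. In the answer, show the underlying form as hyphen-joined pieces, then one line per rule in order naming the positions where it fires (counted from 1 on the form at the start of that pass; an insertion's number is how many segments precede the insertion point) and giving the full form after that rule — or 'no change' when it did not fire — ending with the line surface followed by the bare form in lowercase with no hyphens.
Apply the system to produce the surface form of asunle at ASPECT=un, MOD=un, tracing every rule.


underlying: pa-asunle-to
1. a, i -> 0 / V _: fires at position(s) 3: pasunleto
surface: pasunleto


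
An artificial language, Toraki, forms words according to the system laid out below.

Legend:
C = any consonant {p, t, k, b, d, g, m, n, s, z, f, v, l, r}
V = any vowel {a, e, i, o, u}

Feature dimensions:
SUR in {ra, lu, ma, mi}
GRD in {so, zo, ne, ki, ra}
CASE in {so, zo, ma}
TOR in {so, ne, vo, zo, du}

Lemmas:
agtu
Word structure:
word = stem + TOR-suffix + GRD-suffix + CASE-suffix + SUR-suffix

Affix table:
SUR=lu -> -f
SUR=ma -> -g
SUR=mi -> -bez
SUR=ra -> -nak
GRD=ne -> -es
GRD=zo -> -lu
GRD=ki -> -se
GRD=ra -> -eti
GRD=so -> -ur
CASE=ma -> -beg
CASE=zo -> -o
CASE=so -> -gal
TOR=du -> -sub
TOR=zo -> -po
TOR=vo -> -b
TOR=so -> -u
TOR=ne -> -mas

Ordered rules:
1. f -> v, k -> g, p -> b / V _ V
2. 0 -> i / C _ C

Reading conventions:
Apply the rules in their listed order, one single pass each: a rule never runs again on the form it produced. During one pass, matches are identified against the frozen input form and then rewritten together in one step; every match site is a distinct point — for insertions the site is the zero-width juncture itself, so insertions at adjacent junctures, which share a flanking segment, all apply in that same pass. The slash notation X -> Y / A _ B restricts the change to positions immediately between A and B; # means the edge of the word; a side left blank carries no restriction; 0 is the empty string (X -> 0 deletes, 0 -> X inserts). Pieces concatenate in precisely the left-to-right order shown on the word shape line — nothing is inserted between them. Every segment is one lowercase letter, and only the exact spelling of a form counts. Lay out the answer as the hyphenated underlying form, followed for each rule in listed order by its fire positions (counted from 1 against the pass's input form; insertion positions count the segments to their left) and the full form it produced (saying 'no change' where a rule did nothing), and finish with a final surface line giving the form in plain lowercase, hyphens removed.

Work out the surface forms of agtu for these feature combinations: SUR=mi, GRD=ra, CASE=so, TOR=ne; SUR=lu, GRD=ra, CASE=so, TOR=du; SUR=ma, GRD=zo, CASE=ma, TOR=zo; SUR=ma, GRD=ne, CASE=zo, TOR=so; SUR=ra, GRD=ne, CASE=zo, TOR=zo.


cell SUR=mi, GRD=ra, CASE=so, TOR=ne:
underlying: agtu-mas-eti-gal-bez
1. f -> v, k -> g, p -> b / V _ V: no change
2. 0 -> i / C _ C: inserts after position(s) 2, 13: agitumasetigalibez
surface: agitumasetigalibez

cell SUR=lu, GRD=ra, CASE=so, TOR=du:
underlying: agtu-sub-eti-gal-f
1. f -> v, k -> g, p -> b / V _ V: no change
2. 0 -> i / C _ C: inserts after position(s) 2, 13: agitusubetigalif
surface: agitusubetigalif

cell SUR=ma, GRD=zo, CASE=ma, TOR=zo:
underlying: agtu-po-lu-beg-g
1. f -> v, k -> g, p -> b / V _ V: fires at position(s) 5: agtubolubegg
2. 0 -> i / C _ C: inserts after position(s) 2, 11: agitubolubegig
surface: agitubolubegig

cell SUR=ma, GRD=ne, CASE=zo, TOR=so:
underlying: agtu-u-es-o-g
1. f -> v, k -> g, p -> b / V _ V: no change
2. 0 -> i / C _ C: inserts after position(s) 2: agituuesog
surface: agituuesog

cell SUR=ra, GRD=ne, CASE=zo, TOR=zo:
underlying: agtu-po-es-o-nak
1. f -> v, k -> g, p -> b / V _ V: fires at position(s) 5: agtuboesonak
2. 0 -> i / C _ C: inserts after position(s) 2: agituboesonak
surface: agituboesonak


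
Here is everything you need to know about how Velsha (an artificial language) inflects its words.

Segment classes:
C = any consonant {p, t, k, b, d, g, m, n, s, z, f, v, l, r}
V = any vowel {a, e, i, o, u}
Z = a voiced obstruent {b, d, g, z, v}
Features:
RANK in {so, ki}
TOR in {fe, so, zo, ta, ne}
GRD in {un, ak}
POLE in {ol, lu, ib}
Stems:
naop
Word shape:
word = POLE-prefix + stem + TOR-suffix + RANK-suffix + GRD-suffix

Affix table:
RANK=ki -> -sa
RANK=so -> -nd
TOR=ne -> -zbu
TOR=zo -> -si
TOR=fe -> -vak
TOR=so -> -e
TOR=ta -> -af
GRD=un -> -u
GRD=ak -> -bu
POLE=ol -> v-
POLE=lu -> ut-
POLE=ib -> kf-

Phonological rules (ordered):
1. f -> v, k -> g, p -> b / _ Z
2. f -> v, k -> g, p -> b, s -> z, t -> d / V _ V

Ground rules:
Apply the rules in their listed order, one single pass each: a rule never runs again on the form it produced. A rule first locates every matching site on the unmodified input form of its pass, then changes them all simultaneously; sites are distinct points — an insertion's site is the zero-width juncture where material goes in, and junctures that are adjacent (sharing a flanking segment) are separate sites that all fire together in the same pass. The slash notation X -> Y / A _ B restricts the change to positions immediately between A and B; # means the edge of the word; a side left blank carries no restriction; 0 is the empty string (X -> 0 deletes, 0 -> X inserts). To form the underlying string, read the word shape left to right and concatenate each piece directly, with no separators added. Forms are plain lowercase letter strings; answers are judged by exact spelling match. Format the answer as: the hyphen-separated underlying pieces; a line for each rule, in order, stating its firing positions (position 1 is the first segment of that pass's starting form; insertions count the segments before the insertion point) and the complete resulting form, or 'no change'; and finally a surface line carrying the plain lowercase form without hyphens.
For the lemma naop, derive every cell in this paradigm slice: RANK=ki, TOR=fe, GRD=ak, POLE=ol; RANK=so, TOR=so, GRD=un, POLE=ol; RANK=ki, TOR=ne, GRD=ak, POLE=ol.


cell RANK=ki, TOR=fe, GRD=ak, POLE=ol:
underlying: v-naop-vak-sa-bu
1. f -> v, k -> g, p -> b / _ Z: fires at position(s) 5: vnaobvaksabu
2. f -> v, k -> g, p -> b, s -> z, t -> d / V _ V: no change
surface: vnaobvaksabu

cell RANK=so, TOR=so, GRD=un, POLE=ol:
underlying: v-naop-e-nd-u
1. f -> v, k -> g, p -> b / _ Z: no change
2. f -> v, k -> g, p -> b, s -> z, t -> d / V _ V: fires at position(s) 5: vnaobendu
surface: vnaobendu

cell RANK=ki, TOR=ne, GRD=ak, POLE=ol:
underlying: v-naop-zbu-sa-bu
1. f -> v, k -> g, p -> b / _ Z: fires at position(s) 5: vnaobzbusabu
2. f -> v, k -> g, p -> b, s -> z, t -> d / V _ V: fires at position(s) 9: vnaobzbuzabu
surface: vnaobzbuzabu


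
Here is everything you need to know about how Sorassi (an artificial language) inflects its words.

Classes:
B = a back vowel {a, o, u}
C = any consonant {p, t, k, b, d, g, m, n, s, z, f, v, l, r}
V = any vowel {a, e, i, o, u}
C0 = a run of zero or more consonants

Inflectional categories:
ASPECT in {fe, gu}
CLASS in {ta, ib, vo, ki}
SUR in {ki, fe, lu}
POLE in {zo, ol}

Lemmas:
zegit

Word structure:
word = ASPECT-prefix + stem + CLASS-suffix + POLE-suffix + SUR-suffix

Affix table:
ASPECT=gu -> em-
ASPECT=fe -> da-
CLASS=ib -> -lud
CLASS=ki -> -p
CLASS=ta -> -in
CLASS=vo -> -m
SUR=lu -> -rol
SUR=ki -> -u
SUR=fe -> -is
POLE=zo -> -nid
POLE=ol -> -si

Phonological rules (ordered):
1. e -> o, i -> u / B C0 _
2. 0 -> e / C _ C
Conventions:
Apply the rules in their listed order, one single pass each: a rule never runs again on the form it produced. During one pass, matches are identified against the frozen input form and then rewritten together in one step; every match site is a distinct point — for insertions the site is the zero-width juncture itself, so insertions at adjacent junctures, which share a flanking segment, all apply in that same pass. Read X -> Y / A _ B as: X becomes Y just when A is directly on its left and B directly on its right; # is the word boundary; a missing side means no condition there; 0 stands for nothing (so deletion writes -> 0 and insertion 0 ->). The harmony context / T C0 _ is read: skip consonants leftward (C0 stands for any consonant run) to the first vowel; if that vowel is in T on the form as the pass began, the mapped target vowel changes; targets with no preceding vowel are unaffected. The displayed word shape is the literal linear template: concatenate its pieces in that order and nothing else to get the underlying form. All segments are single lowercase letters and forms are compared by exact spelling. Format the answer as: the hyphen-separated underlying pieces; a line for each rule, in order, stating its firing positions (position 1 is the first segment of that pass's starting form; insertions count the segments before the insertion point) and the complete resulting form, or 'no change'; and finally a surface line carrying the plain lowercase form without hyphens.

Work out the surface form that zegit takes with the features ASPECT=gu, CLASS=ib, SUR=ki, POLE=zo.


underlying: em-zegit-lud-nid-u
1. e -> o, i -> u / B C0 _: fires at position(s) 12: emzegitludnudu
2. 0 -> e / C _ C: inserts after position(s) 2, 7, 10: emezegiteludenudu
surface: emezegiteludenudu


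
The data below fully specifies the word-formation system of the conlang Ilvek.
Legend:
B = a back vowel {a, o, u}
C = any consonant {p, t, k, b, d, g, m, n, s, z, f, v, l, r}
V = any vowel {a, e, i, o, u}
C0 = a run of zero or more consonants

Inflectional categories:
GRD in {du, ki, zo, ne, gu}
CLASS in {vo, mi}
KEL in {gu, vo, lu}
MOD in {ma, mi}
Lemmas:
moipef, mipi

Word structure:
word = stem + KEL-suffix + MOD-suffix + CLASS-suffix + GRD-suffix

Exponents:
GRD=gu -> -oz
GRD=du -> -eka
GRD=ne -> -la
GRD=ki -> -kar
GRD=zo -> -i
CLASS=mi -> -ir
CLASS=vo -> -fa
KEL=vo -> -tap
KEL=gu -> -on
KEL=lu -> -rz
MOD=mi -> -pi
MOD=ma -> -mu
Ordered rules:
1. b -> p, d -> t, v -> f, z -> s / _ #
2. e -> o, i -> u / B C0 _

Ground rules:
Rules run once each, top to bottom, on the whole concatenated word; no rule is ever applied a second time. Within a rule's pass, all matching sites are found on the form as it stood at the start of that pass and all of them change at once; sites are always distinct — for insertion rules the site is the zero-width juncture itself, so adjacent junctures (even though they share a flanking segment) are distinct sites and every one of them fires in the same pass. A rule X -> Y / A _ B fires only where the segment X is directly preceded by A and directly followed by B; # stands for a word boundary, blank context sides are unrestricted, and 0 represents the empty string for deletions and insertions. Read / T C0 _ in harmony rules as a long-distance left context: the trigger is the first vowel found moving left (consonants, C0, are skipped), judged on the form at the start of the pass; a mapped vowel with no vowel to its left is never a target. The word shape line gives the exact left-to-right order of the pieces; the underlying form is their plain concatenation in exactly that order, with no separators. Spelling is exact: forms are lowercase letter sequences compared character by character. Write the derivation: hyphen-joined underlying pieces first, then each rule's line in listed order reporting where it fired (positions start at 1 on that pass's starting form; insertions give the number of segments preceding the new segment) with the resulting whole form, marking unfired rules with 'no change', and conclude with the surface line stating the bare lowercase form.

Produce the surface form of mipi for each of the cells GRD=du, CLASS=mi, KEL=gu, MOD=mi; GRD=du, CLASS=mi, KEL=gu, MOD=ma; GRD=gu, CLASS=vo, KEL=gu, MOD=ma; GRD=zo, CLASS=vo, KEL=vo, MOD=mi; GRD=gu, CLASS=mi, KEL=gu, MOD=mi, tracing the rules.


cell GRD=du, CLASS=mi, KEL=gu, MOD=mi:
underlying: mipi-on-pi-ir-eka
1. b -> p, d -> t, v -> f, z -> s / _ #: no change
2. e -> o, i -> u / B C0 _: fires at position(s) 8: mipionpuireka
surface: mipionpuireka

cell GRD=du, CLASS=mi, KEL=gu, MOD=ma:
underlying: mipi-on-mu-ir-eka
1. b -> p, d -> t, v -> f, z -> s / _ #: no change
2. e -> o, i -> u / B C0 _: fires at position(s) 9: mipionmuureka
surface: mipionmuureka

cell GRD=gu, CLASS=vo, KEL=gu, MOD=ma:
underlying: mipi-on-mu-fa-oz
1. b -> p, d -> t, v -> f, z -> s / _ #: fires at position(s) 12: mipionmufaos
2. e -> o, i -> u / B C0 _: no change
surface: mipionmufaos

cell GRD=zo, CLASS=vo, KEL=vo, MOD=mi:
underlying: mipi-tap-pi-fa-i
1. b -> p, d -> t, v -> f, z -> s / _ #: no change
2. e -> o, i -> u / B C0 _: fires at position(s) 9, 12: mipitappufau
surface: mipitappufau

cell GRD=gu, CLASS=mi, KEL=gu, MOD=mi:
underlying: mipi-on-pi-ir-oz
1. b -> p, d -> t, v -> f, z -> s / _ #: fires at position(s) 12: mipionpiiros
2. e -> o, i -> u / B C0 _: fires at position(s) 8: mipionpuiros
surface: mipionpuiros
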